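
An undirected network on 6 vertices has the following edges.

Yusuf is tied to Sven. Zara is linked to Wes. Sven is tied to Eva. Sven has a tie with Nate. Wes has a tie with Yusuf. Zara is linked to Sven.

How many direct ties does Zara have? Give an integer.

Zara is directly tied to Sven and Wes. That is 2 neighbors, so the degree of Zara is 2.

2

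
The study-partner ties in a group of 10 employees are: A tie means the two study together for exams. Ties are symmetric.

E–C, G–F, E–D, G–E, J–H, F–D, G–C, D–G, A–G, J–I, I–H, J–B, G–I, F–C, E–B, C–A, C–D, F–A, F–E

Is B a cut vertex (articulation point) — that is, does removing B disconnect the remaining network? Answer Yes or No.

Even without B, every remaining node can still reach every other (the residual graph is connected), so B is not a cut vertex.

No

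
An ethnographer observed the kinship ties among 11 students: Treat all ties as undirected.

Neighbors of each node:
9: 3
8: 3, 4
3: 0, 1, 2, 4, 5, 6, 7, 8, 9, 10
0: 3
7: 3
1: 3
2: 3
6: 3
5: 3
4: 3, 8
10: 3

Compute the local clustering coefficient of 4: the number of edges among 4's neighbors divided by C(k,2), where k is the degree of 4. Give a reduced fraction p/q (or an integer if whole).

1

4's neighbors: 3 and 8 (k = 2).
Possible neighbor pairs: C(2,2) = 1. Edges among them: 3–8 → e = 1.
Clustering(4) = 1/1.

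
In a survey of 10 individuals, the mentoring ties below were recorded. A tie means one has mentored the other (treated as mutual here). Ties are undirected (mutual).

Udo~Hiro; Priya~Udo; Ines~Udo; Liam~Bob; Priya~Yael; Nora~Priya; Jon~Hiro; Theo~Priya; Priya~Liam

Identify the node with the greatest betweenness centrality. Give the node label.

Unnormalized betweenness of each node: Bob:0, Hiro:8, Ines:0, Jon:0, Liam:8, Nora:0, Priya:29, Theo:0, Udo:20, Yael:0.
Priya has the largest value, 29, making it the main broker — the node through which the most shortest paths run.

Priya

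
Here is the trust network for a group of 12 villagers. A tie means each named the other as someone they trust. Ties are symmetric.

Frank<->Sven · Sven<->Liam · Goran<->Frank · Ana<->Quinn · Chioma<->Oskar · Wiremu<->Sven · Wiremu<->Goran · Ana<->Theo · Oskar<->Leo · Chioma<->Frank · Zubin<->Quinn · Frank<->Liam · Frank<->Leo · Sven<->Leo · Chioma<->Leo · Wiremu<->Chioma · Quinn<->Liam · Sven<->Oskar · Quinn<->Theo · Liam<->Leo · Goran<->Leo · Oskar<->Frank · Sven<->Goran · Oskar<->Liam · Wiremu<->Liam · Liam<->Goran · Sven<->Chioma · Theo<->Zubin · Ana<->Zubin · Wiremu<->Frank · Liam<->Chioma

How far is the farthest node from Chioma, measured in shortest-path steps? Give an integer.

Distances from Chioma: Ana:3, Frank:1, Goran:2, Leo:1, Liam:1, Oskar:1, Quinn:2, Sven:1, Theo:3, Wiremu:1, Zubin:3.
The largest is 3 (to Ana, Theo, and Zubin), so the eccentricity of Chioma is 3.

3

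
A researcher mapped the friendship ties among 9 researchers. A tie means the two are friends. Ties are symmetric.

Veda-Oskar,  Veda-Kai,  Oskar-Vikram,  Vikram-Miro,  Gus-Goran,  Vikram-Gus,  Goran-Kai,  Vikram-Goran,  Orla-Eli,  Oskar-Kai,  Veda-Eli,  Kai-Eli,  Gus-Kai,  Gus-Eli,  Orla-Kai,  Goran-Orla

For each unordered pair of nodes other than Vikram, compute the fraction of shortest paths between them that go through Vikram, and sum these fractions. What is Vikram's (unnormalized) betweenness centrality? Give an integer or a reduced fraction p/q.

Pairs whose geodesics pass through Vikram — Kai–Miro: 3/3; Orla–Miro: 1; Oskar–Gus: 1/2; Oskar–Miro: 1; Oskar–Goran: 1/2; Gus–Miro: 1; Veda–Miro: 1; Miro–Goran: 1; Miro–Eli: 1.
All other pairs contribute 0.
Summing the contributions gives betweenness(Vikram) = 8.

8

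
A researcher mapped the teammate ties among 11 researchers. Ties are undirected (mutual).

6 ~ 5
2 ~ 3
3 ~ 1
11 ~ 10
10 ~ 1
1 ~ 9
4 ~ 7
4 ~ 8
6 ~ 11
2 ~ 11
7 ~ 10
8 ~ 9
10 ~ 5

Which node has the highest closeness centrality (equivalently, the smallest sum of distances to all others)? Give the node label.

Farness (sum of distances to all others) for each node — 1:19, 2:25, 3:24, 4:27, 5:24, 6:28, 7:22, 8:29, 9:24, 10:17, 11:21.
The smallest farness is 17, for 10, so 10 has the highest closeness.

10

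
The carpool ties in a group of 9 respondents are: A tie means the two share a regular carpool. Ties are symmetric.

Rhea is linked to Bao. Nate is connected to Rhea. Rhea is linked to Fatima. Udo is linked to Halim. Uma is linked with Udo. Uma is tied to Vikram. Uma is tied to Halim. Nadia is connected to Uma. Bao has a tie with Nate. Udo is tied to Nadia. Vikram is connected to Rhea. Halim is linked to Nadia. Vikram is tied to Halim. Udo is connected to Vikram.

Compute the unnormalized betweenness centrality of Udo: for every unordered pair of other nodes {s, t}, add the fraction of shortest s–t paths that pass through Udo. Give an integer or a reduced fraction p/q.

Pairs whose geodesics pass through Udo — Nadia–Vikram: 1/3; Nadia–Fatima: 1/3; Nadia–Nate: 1/3; Nadia–Rhea: 1/3; Nadia–Bao: 1/3.
All other pairs contribute 0.
Summing the contributions gives betweenness(Udo) = 5/3.

5/3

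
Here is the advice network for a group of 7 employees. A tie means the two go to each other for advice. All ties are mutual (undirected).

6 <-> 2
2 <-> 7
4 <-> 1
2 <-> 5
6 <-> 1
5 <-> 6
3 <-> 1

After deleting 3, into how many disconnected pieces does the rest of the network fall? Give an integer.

3's neighbors (1) remain reachable from one another through other ties, so the rest of the network stays in one piece.

1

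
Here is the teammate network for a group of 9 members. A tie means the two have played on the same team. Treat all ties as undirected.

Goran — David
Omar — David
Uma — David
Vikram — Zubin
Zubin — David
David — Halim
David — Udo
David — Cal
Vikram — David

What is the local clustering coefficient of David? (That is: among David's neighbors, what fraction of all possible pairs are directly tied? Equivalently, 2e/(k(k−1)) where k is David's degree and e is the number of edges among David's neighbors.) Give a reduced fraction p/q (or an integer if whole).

David's neighbors: Cal, Goran, Halim, Omar, Udo, Uma, Vikram, and Zubin (k = 8).
Possible neighbor pairs: C(8,2) = 28. Edges among them: Vikram–Zubin → e = 1.
Clustering(David) = 1/28.

1/28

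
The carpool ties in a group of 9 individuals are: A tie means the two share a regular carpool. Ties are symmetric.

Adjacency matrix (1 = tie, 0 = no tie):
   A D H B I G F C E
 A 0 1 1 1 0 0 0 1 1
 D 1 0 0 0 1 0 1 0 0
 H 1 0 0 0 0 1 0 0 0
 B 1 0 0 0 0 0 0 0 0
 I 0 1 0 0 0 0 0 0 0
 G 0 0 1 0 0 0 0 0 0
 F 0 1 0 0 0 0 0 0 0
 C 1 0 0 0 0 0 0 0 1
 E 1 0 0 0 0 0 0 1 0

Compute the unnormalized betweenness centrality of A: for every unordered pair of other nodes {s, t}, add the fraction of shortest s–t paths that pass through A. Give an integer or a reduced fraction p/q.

23

Pairs whose geodesics pass through A — D–H: 1; D–B: 1; D–G: 1; D–C: 1; D–E: 1; H–B: 1; H–I: 1; H–F: 1; H–C: 1; H–E: 1; B–I: 1; B–G: 1; B–F: 1; B–C: 1 … (+9 more pairs).
All other pairs contribute 0.
Summing the contributions gives betweenness(A) = 23.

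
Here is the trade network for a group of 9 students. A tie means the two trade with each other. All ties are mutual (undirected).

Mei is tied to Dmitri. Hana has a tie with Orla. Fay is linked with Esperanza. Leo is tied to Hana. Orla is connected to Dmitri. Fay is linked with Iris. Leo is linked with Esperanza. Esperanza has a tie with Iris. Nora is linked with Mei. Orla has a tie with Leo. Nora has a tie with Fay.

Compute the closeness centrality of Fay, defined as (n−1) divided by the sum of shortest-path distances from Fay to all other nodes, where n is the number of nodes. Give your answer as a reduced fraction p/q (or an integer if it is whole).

1/2

Distances from Fay: Dmitri:3, Esperanza:1, Hana:3, Iris:1, Leo:2, Mei:2, Nora:1, Orla:3. Sum = 16.
n = 9, so closeness = 8/16 = 1/2.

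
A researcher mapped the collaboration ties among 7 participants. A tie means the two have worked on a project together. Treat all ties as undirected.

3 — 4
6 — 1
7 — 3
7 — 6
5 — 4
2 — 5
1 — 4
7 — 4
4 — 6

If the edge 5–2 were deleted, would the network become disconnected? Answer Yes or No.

Yes

Without the 5–2 edge there is no alternate route between 5 and 2, so the network disconnects. It is a bridge.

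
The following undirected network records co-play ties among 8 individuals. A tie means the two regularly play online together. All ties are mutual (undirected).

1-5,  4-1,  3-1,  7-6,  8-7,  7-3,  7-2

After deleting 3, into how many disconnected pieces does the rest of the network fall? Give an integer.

Without 3, the remaining ties split the others into: {1, 4, 5}; {2, 6, 7, 8}.
That's 2 separate components.

2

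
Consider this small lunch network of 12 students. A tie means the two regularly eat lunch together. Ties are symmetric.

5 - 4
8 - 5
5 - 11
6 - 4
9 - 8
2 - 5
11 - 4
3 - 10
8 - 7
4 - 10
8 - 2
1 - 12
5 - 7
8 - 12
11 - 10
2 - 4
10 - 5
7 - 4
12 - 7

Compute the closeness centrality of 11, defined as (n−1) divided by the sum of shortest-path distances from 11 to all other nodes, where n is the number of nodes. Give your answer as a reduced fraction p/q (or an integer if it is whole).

Distances from 11: 1:4, 2:2, 3:2, 4:1, 5:1, 6:2, 7:2, 8:2, 9:3, 10:1, 12:3. Sum = 23.
n = 12, so closeness = 11/23.

11/23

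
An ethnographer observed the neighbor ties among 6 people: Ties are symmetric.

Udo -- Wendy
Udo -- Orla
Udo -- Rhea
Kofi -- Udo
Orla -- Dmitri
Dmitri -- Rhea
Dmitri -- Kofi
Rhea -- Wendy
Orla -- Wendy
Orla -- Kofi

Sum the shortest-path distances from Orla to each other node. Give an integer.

6

Distances from Orla: Dmitri:1, Kofi:1, Rhea:2, Udo:1, Wendy:1.
Sum = 1 + 1 + 2 + 1 + 1 = 6.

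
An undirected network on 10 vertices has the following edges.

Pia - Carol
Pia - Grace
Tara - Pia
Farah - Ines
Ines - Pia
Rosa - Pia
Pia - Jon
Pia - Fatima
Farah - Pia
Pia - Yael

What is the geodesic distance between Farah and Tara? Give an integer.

2

One shortest route is Farah – Pia – Tara, which uses 2 edges, and Farah and Tara are not directly tied, so nothing shorter exists. So d(Farah,Tara) = 2.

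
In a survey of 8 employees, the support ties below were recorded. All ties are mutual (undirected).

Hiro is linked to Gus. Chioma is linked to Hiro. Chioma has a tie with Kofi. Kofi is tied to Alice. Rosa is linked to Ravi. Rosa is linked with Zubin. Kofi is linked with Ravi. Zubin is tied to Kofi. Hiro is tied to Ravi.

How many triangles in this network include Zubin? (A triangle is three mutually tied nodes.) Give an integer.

Zubin's neighbors are Kofi and Rosa, but none of them are tied to each other, so no triangle contains Zubin.

0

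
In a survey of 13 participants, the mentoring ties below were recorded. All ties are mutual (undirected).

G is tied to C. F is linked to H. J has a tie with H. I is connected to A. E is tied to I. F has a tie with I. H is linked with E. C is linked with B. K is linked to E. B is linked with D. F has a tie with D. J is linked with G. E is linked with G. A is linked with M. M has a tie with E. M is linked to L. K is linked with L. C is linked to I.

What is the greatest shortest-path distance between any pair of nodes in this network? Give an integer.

5

Eccentricity of each node (its greatest distance to any other): A:4, B:5, C:4, D:5, E:3, F:4, G:3, H:3, I:3, J:4, K:4, L:5, M:4.
The maximum eccentricity is 5, realized for instance by the pair D–L via D – F – I – A – M – L. So the diameter is 5.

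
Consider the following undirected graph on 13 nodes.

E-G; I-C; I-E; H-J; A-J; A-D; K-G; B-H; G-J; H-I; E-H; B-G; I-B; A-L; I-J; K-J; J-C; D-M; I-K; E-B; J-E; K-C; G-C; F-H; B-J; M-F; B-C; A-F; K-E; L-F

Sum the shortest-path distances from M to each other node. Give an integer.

32

Distances from M: A:2, B:3, C:4, D:1, E:3, F:1, G:4, H:2, I:3, J:3, K:4, L:2.
Sum = 2 + 3 + 4 + 1 + 3 + 1 + 4 + 2 + 3 + 3 + 4 + 2 = 32.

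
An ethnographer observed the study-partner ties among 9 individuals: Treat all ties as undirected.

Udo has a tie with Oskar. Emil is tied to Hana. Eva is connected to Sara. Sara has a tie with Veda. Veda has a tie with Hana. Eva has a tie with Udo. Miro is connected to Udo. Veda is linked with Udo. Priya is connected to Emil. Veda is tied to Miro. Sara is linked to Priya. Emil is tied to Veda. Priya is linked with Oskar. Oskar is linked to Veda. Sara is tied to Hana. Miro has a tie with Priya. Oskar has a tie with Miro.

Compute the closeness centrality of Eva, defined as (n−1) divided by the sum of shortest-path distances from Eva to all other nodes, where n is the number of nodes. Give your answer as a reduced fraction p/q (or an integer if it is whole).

8/15

Distances from Eva: Emil:3, Hana:2, Miro:2, Oskar:2, Priya:2, Sara:1, Udo:1, Veda:2. Sum = 15.
n = 9, so closeness = 8/15.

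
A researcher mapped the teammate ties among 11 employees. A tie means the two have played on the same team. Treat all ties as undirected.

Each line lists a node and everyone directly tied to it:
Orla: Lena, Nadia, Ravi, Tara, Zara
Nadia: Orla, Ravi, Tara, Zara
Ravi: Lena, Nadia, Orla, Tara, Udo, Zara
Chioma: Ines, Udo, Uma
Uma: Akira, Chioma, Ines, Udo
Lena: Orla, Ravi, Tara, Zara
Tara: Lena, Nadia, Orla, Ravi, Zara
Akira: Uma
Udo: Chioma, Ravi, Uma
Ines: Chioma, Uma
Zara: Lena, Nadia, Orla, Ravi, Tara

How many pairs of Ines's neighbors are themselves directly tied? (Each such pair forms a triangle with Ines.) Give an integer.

Ines's neighbors: Chioma and Uma.
Neighbor pairs that are themselves tied: Ines–Chioma–Uma. Each forms one triangle with Ines, for 1 in total.

1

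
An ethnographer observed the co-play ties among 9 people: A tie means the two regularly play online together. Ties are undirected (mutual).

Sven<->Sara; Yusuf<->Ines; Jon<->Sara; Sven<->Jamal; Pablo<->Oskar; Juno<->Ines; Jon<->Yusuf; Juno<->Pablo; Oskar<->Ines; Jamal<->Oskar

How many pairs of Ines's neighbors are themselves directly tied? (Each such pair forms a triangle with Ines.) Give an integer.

0

Ines's neighbors are Juno, Oskar, and Yusuf, but none of them are tied to each other, so no triangle contains Ines.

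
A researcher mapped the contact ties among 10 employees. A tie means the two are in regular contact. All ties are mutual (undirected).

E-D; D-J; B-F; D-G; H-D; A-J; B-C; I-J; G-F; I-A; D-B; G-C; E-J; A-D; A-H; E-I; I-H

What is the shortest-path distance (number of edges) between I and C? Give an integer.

4

One shortest route is I – H – D – B – C, which uses 4 edges, and at distance 3 from I we only reach {B, G}, which does not include C. So d(I,C) = 4.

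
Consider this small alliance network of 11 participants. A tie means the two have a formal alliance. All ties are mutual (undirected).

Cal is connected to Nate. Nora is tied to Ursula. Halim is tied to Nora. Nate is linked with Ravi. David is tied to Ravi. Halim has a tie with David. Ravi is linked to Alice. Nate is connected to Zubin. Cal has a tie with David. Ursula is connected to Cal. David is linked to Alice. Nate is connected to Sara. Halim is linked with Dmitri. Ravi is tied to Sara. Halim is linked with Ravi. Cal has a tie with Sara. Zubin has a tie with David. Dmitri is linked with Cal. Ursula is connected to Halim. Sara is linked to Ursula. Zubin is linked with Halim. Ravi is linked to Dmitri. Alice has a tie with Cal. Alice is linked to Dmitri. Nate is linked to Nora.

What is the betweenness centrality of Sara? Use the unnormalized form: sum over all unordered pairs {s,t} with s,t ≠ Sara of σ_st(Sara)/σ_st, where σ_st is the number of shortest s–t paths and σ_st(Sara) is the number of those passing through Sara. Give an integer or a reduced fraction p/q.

Pairs whose geodesics pass through Sara — Cal–Ravi: 1/5; Ursula–Nate: 1/3; Ursula–Ravi: 1/2.
All other pairs contribute 0.
Summing the contributions gives betweenness(Sara) = 31/30.

31/30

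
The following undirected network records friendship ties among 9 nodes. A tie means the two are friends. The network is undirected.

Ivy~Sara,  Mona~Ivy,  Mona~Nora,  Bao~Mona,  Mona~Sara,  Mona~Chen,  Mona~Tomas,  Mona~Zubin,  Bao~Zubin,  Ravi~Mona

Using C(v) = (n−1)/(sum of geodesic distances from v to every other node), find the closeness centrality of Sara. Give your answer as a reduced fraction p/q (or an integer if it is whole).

4/7

Distances from Sara: Bao:2, Chen:2, Ivy:1, Mona:1, Nora:2, Ravi:2, Tomas:2, Zubin:2. Sum = 14.
n = 9, so closeness = 8/14 = 4/7.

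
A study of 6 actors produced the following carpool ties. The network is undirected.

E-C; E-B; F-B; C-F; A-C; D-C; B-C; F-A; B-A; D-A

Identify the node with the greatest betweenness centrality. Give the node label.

C

Unnormalized betweenness of each node: A:1, B:1, C:3, D:0, E:0, F:0.
C has the largest value, 3, making it the main broker — the node through which the most shortest paths run.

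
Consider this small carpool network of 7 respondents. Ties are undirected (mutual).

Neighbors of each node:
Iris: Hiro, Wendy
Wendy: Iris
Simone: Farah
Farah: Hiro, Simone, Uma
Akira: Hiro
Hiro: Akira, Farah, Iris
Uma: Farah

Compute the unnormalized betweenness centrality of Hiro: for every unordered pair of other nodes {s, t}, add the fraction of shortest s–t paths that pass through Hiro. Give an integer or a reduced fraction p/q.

11

Pairs whose geodesics pass through Hiro — Uma–Akira: 1; Uma–Wendy: 1; Uma–Iris: 1; Simone–Akira: 1; Simone–Wendy: 1; Simone–Iris: 1; Akira–Farah: 1; Akira–Wendy: 1; Akira–Iris: 1; Farah–Wendy: 1; Farah–Iris: 1.
All other pairs contribute 0.
Summing the contributions gives betweenness(Hiro) = 11.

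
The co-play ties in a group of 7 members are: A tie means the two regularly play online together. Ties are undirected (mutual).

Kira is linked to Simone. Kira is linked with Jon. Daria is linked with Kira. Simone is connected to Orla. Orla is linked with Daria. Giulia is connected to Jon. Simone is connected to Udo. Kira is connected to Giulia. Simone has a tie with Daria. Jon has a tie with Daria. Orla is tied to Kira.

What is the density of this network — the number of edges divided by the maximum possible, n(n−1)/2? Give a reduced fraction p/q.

There are 11 edges and 7 nodes, so the maximum possible is C(7,2) = 21.
Density = 11/21.

11/21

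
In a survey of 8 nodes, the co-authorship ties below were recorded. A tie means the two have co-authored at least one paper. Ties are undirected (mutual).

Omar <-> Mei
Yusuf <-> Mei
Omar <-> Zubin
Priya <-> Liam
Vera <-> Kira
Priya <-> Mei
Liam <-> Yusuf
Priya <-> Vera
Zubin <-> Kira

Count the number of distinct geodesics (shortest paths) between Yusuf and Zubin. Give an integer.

The shortest distance is 3, and the only length-3 path is Yusuf–Mei–Omar–Zubin. So there is exactly 1 shortest path.

1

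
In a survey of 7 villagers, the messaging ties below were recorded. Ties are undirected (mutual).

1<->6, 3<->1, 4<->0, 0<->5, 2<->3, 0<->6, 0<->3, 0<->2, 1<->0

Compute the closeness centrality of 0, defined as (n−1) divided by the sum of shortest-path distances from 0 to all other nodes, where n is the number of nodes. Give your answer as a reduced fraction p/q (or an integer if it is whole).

Distances from 0: 1:1, 2:1, 3:1, 4:1, 5:1, 6:1. Sum = 6.
n = 7, so closeness = 6/6 = 1.

1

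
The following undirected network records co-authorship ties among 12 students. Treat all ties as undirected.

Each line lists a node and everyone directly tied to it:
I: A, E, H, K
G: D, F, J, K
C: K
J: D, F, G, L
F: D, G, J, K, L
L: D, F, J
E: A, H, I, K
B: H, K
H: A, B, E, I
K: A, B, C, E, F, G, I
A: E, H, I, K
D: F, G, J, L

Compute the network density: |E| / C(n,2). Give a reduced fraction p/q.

23/66

There are 23 edges and 12 nodes, so the maximum possible is C(12,2) = 66.
Density = 23/66.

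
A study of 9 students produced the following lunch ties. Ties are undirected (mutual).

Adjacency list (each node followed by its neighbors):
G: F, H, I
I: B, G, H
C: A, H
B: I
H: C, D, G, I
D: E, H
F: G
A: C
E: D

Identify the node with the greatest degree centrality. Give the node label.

H

Degrees — A:1, B:1, C:2, D:2, E:1, F:1, G:3, H:4, I:3.
The maximum is 4, attained only by H.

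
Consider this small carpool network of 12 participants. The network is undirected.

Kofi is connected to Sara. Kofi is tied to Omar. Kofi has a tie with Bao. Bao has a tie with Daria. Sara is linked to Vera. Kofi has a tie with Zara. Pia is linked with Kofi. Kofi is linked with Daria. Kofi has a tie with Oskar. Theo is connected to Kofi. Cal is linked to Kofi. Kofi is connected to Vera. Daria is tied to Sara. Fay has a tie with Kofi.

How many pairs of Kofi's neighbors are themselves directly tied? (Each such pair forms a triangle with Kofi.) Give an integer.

Kofi's neighbors: Bao, Cal, Daria, Fay, Omar, Oskar, Pia, Sara, Theo, Vera, and Zara.
Neighbor pairs that are themselves tied: Kofi–Bao–Daria; Kofi–Daria–Sara; Kofi–Sara–Vera. Each forms one triangle with Kofi, for 3 in total.

3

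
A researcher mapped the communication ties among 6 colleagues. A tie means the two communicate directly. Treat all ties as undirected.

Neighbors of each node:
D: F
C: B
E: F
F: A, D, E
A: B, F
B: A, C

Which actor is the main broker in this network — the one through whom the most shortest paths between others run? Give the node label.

Unnormalized betweenness of each node: A:6, B:4, C:0, D:0, E:0, F:7.
F has the largest value, 7, making it the main broker — the node through which the most shortest paths run.

F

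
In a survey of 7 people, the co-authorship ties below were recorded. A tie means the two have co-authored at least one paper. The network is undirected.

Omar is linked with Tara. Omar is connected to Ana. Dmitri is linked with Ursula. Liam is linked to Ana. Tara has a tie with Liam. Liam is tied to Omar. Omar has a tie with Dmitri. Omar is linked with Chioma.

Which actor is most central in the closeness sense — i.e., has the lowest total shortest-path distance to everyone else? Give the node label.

Omar

Farness (sum of distances to all others) for each node — Ana:11, Chioma:12, Dmitri:10, Liam:10, Omar:7, Tara:11, Ursula:15.
The smallest farness is 7, for Omar, so Omar has the highest closeness.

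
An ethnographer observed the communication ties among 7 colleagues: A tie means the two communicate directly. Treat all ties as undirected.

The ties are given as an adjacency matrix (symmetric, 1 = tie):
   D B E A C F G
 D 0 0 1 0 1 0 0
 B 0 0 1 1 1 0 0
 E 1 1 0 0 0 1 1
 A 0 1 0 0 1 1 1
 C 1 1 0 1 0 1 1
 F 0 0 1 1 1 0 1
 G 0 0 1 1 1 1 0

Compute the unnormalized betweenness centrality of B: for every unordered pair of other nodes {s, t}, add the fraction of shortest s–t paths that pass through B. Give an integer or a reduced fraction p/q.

Pairs whose geodesics pass through B — E–A: 1/3; E–C: 1/4.
All other pairs contribute 0.
Summing the contributions gives betweenness(B) = 7/12.

7/12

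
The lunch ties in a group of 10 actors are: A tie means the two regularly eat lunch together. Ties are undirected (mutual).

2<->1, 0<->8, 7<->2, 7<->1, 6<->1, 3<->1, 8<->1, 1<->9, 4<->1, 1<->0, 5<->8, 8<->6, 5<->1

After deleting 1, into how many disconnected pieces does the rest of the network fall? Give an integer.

Without 1, the remaining ties split the others into: {2, 7}; {4}; {9}; {0, 5, 6, 8}; {3}.
That's 5 separate components.

5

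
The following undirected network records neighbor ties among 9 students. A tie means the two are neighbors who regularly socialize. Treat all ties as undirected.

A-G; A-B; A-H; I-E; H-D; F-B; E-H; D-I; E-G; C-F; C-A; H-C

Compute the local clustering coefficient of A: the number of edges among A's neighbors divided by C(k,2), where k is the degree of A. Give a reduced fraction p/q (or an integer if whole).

A's neighbors: B, C, G, and H (k = 4).
Possible neighbor pairs: C(4,2) = 6. Edges among them: C–H → e = 1.
Clustering(A) = 1/6.

1/6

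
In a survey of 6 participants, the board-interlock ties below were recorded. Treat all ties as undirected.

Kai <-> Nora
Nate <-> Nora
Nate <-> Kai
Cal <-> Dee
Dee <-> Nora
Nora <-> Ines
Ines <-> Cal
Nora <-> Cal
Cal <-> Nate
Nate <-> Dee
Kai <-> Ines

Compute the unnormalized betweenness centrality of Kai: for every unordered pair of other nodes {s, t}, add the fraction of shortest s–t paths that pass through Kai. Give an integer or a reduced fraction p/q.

1/3

Pairs whose geodesics pass through Kai — Ines–Nate: 1/3.
All other pairs contribute 0.
Summing the contributions gives betweenness(Kai) = 1/3.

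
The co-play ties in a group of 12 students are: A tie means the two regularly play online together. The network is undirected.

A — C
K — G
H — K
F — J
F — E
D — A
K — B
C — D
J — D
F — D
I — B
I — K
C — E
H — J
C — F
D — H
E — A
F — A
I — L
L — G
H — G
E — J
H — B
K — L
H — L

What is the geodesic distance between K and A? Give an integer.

3

One shortest route is K – H – D – A, which uses 3 edges, and at distance 2 from K we only reach {D, J}, which does not include A. So d(K,A) = 3.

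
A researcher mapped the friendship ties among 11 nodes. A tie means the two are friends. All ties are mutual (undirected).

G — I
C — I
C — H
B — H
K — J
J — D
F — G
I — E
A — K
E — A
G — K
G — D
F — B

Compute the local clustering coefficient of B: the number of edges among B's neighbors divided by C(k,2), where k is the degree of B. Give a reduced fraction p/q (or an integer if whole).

0

B's neighbors: F and H (k = 2).
Possible neighbor pairs: C(2,2) = 1. Edges among them: none → e = 0.
Clustering(B) = 0/1.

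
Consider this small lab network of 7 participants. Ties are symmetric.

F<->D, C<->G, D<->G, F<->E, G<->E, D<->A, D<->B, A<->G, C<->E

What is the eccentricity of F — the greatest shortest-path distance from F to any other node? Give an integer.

Distances from F: A:2, B:2, C:2, D:1, E:1, G:2.
The largest is 2 (to G, C, A, and B), so the eccentricity of F is 2.

2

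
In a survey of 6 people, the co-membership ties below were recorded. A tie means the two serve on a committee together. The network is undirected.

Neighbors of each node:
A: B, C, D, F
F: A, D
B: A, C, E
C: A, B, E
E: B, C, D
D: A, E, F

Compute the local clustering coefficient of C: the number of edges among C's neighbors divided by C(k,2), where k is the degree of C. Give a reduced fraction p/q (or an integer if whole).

C's neighbors: A, B, and E (k = 3).
Possible neighbor pairs: C(3,2) = 3. Edges among them: A–B, B–E → e = 2.
Clustering(C) = 2/3.

2/3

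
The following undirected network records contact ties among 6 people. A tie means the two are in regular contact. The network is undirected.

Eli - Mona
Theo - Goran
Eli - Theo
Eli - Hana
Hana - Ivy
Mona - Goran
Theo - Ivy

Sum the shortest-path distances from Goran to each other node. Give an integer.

Distances from Goran: Eli:2, Hana:3, Ivy:2, Mona:1, Theo:1.
Sum = 2 + 3 + 2 + 1 + 1 = 9.

9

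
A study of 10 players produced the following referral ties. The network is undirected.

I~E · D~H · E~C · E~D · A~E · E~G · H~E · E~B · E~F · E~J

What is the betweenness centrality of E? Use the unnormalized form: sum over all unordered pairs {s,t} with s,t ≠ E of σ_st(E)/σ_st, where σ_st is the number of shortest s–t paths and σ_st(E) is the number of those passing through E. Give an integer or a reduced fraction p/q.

Pairs whose geodesics pass through E — F–J: 1; F–G: 1; F–H: 1; F–D: 1; F–B: 1; F–A: 1; F–C: 1; F–I: 1; J–G: 1; J–H: 1; J–D: 1; J–B: 1; J–A: 1; J–C: 1 … (+21 more pairs).
All other pairs contribute 0.
Summing the contributions gives betweenness(E) = 35.

35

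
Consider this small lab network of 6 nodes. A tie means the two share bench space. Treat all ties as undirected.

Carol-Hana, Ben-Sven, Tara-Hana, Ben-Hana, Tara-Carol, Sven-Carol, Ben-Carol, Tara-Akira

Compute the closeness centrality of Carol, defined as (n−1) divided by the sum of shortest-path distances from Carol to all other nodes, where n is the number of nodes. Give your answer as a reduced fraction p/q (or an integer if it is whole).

5/6

Distances from Carol: Akira:2, Ben:1, Hana:1, Sven:1, Tara:1. Sum = 6.
n = 6, so closeness = 5/6.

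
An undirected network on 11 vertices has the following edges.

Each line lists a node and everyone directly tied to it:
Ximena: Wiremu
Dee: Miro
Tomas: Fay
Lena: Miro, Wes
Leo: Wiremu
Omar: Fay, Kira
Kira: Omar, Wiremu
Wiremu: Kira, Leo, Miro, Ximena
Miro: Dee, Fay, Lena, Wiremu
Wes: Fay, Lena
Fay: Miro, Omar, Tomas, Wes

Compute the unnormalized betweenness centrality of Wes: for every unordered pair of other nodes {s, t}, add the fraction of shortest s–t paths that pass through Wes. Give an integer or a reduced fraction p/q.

3/2

Pairs whose geodesics pass through Wes — Fay–Lena: 1/2; Omar–Lena: 1/2; Tomas–Lena: 1/2.
All other pairs contribute 0.
Summing the contributions gives betweenness(Wes) = 3/2.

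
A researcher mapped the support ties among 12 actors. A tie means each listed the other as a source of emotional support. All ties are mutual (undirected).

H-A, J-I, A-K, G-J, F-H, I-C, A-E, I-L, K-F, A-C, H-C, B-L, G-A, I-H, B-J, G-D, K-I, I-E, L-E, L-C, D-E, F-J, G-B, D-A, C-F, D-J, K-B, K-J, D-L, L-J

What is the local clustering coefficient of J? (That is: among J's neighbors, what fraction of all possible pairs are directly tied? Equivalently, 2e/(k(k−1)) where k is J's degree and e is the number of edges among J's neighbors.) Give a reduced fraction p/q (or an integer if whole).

J's neighbors: B, D, F, G, I, K, and L (k = 7).
Possible neighbor pairs: C(7,2) = 21. Edges among them: B–G, B–K, B–L, D–G, D–L, F–K, I–K, I–L → e = 8.
Clustering(J) = 8/21.

8/21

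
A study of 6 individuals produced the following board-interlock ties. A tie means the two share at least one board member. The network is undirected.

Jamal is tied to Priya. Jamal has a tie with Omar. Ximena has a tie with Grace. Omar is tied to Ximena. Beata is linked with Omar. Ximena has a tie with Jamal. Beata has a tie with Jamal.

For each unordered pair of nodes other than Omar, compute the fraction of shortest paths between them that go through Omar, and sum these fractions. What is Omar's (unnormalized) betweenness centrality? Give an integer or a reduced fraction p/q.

Pairs whose geodesics pass through Omar — Grace–Beata: 1/2; Ximena–Beata: 1/2.
All other pairs contribute 0.
Summing the contributions gives betweenness(Omar) = 1.

1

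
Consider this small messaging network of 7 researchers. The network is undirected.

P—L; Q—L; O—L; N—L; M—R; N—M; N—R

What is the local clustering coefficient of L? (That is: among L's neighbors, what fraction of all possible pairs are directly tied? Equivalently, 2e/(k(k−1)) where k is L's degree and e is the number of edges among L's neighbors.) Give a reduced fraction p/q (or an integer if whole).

L's neighbors: N, O, P, and Q (k = 4).
Possible neighbor pairs: C(4,2) = 6. Edges among them: none → e = 0.
Clustering(L) = 0/6 = 0.

0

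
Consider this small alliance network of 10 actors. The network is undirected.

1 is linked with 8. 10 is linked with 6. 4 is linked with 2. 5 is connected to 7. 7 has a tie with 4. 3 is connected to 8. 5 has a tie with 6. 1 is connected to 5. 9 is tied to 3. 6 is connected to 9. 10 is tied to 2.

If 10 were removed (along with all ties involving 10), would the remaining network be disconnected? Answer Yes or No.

Even without 10, every remaining node can still reach every other (the residual graph is connected), so 10 is not a cut vertex.

No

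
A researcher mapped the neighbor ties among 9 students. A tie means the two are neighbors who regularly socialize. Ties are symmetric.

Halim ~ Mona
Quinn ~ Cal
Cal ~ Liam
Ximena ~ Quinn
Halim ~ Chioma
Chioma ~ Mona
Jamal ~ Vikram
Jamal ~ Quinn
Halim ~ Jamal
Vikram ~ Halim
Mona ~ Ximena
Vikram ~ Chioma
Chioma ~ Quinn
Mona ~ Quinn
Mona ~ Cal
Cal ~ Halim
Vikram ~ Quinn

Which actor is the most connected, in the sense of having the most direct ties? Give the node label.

Quinn

Degrees — Cal:4, Chioma:4, Halim:5, Jamal:3, Liam:1, Mona:5, Quinn:6, Vikram:4, Ximena:2.
The maximum is 6, attained only by Quinn.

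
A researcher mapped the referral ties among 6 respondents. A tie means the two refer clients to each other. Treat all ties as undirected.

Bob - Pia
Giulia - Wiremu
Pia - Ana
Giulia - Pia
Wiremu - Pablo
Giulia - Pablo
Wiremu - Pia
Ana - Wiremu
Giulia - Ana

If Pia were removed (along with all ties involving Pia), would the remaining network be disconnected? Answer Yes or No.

Removing Pia leaves {Ana, Giulia, Pablo, and Wiremu} with no path to {Bob}, so the network splits into 2 components. Pia is a cut vertex.

Yes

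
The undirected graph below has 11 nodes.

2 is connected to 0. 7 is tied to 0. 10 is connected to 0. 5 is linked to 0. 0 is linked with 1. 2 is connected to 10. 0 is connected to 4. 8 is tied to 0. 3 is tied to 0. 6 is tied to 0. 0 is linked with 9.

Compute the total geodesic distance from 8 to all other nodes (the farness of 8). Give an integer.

Distances from 8: 0:1, 1:2, 2:2, 3:2, 4:2, 5:2, 6:2, 7:2, 9:2, 10:2.
Sum = 1 + 2 + 2 + 2 + 2 + 2 + 2 + 2 + 2 + 2 = 19.

19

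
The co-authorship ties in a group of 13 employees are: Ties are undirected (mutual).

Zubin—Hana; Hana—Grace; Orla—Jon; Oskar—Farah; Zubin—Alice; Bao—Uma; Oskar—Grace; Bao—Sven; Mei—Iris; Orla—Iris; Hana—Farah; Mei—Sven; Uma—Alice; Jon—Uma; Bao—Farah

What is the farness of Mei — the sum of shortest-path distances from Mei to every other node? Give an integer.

37

Distances from Mei: Alice:4, Bao:2, Farah:3, Grace:5, Hana:4, Iris:1, Jon:3, Orla:2, Oskar:4, Sven:1, Uma:3, Zubin:5.
Sum = 4 + 2 + 3 + 5 + 4 + 1 + 3 + 2 + 4 + 1 + 3 + 5 = 37.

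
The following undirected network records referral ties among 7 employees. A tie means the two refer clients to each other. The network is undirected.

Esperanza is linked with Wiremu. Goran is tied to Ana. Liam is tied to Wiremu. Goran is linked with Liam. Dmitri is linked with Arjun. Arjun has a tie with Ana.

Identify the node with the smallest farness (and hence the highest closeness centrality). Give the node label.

Farness (sum of distances to all others) for each node — Ana:13, Arjun:16, Dmitri:21, Esperanza:21, Goran:12, Liam:13, Wiremu:16.
The smallest farness is 12, for Goran, so Goran has the highest closeness.

Goran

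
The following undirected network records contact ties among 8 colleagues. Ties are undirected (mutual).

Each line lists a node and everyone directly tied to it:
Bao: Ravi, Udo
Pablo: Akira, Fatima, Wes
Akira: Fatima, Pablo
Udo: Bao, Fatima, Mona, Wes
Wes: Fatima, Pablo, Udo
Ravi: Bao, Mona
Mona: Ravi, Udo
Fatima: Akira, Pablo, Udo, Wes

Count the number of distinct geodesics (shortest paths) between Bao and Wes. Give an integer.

The shortest distance is 2, and the only length-2 path is Bao–Udo–Wes. So there is exactly 1 shortest path.

1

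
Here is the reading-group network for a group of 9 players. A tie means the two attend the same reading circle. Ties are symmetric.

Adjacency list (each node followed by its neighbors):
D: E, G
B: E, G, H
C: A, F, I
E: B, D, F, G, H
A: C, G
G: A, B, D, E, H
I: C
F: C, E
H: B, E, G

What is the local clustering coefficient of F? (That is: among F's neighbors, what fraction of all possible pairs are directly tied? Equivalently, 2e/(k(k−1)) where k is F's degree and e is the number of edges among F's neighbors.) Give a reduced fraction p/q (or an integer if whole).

F's neighbors: C and E (k = 2).
Possible neighbor pairs: C(2,2) = 1. Edges among them: none → e = 0.
Clustering(F) = 0/1.

0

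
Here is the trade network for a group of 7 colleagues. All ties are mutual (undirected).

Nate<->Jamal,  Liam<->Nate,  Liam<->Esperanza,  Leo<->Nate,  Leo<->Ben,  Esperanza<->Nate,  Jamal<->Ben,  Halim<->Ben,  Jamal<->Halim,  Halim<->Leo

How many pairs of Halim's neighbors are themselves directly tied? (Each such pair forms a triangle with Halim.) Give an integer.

Halim's neighbors: Ben, Jamal, and Leo.
Neighbor pairs that are themselves tied: Halim–Ben–Jamal; Halim–Ben–Leo. Each forms one triangle with Halim, for 2 in total.

2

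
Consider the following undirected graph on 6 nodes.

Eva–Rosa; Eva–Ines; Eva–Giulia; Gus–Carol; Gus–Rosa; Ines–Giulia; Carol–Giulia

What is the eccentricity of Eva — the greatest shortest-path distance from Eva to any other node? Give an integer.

2

Distances from Eva: Carol:2, Giulia:1, Gus:2, Ines:1, Rosa:1.
The largest is 2 (to Carol and Gus), so the eccentricity of Eva is 2.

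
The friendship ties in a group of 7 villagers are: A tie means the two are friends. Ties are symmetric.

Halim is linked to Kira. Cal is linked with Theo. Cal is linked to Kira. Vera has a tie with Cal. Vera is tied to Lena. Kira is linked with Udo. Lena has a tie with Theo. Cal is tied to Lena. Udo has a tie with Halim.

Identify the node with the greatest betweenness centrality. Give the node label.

Cal

Unnormalized betweenness of each node: Cal:19/2, Halim:0, Kira:8, Lena:1/2, Theo:0, Udo:0, Vera:0.
Cal has the largest value, 19/2, making it the main broker — the node through which the most shortest paths run.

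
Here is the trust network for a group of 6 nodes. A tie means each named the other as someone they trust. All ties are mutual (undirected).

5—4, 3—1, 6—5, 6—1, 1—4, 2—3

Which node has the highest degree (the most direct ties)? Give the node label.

1

Degrees — 1:3, 2:1, 3:2, 4:2, 5:2, 6:2.
The maximum is 3, attained only by 1.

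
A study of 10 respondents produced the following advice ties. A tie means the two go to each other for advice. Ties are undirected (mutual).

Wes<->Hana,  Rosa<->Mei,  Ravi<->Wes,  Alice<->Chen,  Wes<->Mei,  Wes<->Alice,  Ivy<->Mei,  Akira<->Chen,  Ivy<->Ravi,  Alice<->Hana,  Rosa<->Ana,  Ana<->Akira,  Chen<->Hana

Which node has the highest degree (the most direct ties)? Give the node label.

Wes

Degrees — Akira:2, Alice:3, Ana:2, Chen:3, Hana:3, Ivy:2, Mei:3, Ravi:2, Rosa:2, Wes:4.
The maximum is 4, attained only by Wes.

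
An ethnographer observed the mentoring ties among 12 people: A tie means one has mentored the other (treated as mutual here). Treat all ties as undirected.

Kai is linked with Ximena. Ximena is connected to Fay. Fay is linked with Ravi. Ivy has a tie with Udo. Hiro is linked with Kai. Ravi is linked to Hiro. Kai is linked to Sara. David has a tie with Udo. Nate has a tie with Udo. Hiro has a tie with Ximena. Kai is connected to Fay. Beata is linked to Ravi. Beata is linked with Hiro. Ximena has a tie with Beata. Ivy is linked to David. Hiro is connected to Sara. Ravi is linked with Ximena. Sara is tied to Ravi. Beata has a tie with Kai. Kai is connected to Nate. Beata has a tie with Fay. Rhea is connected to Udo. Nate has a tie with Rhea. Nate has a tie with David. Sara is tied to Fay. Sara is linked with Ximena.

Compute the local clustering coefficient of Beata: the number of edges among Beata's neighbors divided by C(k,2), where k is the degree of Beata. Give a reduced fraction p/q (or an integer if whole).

4/5

Beata's neighbors: Fay, Hiro, Kai, Ravi, and Ximena (k = 5).
Possible neighbor pairs: C(5,2) = 10. Edges among them: Fay–Kai, Fay–Ravi, Fay–Ximena, Hiro–Kai, Hiro–Ravi, Hiro–Ximena, Kai–Ximena, Ravi–Ximena → e = 8.
Clustering(Beata) = 8/10 = 4/5.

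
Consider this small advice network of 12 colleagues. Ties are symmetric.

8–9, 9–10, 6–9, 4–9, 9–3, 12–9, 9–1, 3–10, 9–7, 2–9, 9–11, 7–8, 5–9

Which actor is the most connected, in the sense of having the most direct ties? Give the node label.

9

Degrees — 1:1, 2:1, 3:2, 4:1, 5:1, 6:1, 7:2, 8:2, 9:11, 10:2, 11:1, 12:1.
The maximum is 11, attained only by 9.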